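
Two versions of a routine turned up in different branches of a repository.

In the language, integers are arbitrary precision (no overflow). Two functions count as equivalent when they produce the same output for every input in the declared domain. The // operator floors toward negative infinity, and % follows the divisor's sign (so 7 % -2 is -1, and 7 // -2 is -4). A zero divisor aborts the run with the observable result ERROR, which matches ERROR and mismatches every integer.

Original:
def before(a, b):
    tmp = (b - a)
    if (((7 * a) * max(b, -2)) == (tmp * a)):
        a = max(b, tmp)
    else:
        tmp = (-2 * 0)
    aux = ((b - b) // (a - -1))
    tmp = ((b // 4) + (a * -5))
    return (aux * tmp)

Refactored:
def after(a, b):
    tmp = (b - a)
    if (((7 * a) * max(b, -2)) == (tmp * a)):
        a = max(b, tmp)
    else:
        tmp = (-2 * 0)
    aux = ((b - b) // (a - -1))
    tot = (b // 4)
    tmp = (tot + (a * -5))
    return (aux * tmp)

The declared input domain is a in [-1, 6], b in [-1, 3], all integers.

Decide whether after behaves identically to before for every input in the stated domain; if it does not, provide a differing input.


Reading the diff, among the changes: statement counts differ; also local variable names differ.
One worked example (a=2, b=-1) — before: tmp becomes -3; next (((7 * a) * max(b, -2)) == (tmp * a)) evaluates to false; next tmp becomes 0; next aux becomes 0; next tmp becomes -11; next final value 0; after: tmp becomes -3; next (((7 * a) * max(b, -2)) == (tmp * a)) evaluates to false; next tmp becomes 0; next aux becomes 0; next tot becomes -1; next tmp becomes -11; next final value 0; agreement on 0.
Checked all 40 inputs in the declared domain: the outputs agree on every one.
verdict: equivalent


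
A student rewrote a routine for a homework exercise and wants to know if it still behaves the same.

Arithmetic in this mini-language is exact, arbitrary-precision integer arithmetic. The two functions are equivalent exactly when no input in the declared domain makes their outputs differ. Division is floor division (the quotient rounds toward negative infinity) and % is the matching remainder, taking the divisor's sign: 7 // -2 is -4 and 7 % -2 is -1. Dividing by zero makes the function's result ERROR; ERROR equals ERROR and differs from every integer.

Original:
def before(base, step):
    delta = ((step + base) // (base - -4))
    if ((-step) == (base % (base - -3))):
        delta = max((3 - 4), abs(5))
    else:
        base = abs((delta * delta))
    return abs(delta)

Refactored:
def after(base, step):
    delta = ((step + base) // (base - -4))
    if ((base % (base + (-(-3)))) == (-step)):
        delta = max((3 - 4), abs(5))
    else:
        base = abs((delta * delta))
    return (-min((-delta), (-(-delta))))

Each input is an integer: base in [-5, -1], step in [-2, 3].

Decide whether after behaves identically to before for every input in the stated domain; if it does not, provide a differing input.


Reading the diff, among the changes: arithmetic usage differs; and min/max/abs usage differs.
Tracing base=-4, step=0: before: division by zero -> ERROR | after: division by zero -> ERROR — matching result ERROR.
Every one of the 30 inputs gives matching results.
verdict: equivalent


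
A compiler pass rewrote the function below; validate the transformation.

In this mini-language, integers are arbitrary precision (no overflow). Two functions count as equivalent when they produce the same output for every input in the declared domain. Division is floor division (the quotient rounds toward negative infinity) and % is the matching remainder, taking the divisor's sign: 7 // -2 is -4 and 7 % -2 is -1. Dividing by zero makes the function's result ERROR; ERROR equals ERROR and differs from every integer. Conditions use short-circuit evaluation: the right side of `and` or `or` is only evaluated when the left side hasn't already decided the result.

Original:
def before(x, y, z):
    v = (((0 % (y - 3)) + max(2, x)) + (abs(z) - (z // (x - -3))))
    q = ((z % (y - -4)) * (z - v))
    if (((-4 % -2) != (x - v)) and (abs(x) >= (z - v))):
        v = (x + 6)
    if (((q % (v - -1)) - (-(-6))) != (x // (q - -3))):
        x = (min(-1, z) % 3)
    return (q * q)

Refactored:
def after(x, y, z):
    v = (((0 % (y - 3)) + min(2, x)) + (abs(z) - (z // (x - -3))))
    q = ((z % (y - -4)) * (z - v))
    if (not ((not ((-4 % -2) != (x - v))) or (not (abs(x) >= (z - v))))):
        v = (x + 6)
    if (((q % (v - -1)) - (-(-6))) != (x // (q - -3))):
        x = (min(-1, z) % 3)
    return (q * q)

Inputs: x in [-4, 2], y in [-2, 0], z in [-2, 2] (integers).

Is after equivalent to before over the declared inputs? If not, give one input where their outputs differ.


At x=-4, y=-2, z=-1: before gives ERROR, after gives 9.
verdict: not equivalent; witness: x=-4, y=-2, z=-1


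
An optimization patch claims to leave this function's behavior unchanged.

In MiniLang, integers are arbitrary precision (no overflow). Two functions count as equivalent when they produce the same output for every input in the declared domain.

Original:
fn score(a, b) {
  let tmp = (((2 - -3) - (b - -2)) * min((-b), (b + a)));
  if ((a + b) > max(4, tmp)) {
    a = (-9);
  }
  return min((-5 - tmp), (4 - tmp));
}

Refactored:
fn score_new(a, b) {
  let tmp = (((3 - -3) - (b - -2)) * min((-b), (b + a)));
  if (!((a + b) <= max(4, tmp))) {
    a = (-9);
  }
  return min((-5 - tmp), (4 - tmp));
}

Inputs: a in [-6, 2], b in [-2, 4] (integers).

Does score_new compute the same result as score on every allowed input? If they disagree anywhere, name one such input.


Run the pair on a=-6, b=-2.
score: tmp = -40; ((a + b) > max(4, tmp)) -> false; return 35
score_new: tmp = -48; (!((a + b) <= max(4, tmp))) -> false; return 43
35 and 43 differ, so these are not the same function on this domain.
verdict: not equivalent; witness: a=-6, b=-2


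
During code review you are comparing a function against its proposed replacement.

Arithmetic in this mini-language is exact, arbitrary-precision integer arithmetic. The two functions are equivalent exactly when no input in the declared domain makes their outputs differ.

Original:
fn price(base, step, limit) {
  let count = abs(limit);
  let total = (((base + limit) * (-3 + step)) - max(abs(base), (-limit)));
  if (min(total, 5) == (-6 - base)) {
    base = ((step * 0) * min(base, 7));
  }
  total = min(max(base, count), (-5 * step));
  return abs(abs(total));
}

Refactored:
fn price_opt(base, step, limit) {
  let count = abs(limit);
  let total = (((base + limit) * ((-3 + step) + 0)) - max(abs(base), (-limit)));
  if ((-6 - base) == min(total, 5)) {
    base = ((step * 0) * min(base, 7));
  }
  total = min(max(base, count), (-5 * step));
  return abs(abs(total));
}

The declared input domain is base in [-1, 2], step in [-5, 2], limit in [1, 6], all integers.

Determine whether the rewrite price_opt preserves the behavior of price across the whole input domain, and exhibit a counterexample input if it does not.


Behavior is preserved: although arithmetic usage differs, plus constant usage differs, the outputs never diverge.
Spot check at base=0, step=-1, limit=1 — price: count := 1 | total := -4 | (min(total, 5) == (-6 - base)): false | total := 1 | result 1. price_opt: count := 1 | total := -4 | ((-6 - base) == min(total, 5)): false | total := 1 | result 1. Both give 1.
Across all 192 domain points the two functions coincide.
verdict: equivalent


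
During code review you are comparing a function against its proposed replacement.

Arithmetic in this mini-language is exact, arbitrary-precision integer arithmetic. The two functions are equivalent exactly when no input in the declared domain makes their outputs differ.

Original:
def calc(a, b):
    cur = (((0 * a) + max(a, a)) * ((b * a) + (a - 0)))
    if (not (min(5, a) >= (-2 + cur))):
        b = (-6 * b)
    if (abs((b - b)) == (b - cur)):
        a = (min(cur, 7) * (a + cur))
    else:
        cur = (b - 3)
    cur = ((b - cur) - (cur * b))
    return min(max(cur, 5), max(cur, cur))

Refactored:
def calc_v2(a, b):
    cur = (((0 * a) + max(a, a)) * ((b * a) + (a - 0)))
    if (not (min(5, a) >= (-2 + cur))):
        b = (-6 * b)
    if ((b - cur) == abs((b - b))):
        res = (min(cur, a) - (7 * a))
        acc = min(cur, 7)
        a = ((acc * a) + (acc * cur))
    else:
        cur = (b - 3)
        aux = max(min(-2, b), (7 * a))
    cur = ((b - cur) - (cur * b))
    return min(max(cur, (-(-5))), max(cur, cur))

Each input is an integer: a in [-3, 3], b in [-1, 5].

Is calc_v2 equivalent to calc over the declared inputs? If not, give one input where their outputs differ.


Differences: arithmetic usage differs; min/max/abs usage differs; local variable names differ; constant usage differs; statement counts differ — yet all 49 inputs agree.
verdict: equivalent


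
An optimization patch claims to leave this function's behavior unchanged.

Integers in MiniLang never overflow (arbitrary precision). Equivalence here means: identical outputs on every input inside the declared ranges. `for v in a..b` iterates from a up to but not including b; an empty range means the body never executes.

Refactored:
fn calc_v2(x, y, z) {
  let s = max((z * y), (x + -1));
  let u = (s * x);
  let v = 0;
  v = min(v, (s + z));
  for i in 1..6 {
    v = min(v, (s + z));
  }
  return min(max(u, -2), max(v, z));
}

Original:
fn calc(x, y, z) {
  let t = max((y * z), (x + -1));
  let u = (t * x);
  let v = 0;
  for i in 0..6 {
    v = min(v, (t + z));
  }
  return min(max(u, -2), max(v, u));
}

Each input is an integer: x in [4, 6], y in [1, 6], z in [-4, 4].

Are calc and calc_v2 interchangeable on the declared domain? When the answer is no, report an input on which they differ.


Run the pair on x=4, y=1, z=-4.
calc: t = 3; u = 12; v = 0; [i=0]; v = -1; [i=1]; v = -1; [i=2]; v = -1; [i=3]; v = -1; [i=4]; v = -1; [i=5]; v = -1; return 12
calc_v2: s = 3; u = 12; v = 0; v = -1; [i=1]; v = -1; [i=2]; v = -1; [i=3]; v = -1; [i=4]; v = -1; [i=5]; v = -1; return -1
12 against -1: the behavior changed.
verdict: not equivalent; witness: x=4, y=1, z=-4


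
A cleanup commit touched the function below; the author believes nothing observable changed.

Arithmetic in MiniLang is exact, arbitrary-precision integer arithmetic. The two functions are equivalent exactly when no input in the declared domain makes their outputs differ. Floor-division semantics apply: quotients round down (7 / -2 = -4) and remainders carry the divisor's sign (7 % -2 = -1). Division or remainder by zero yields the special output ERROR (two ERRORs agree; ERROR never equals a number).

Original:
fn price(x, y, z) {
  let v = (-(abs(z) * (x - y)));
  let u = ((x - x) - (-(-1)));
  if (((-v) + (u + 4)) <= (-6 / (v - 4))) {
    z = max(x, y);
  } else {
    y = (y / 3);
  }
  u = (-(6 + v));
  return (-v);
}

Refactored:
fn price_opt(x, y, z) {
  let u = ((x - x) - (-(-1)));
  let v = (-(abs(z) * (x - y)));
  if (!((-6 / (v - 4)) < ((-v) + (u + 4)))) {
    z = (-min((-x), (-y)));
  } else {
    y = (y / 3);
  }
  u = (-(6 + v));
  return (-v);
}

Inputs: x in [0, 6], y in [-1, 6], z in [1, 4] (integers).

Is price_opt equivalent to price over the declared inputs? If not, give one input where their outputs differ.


Reading the diff, among the changes: boolean connective usage differs; also min/max/abs usage differs; also comparison usage differs.
Spot check at x=6, y=2, z=1 — price: v := -4 | u := -1 | (((-v) + (u + 4)) <= (-6 / (v - 4))): false | y := 0 | u := -2 | result 4. price_opt: u := -1 | v := -4 | (!((-6 / (v - 4)) < ((-v) + (u + 4)))): false | y := 0 | u := -2 | result 4. Both give 4.
Across all 224 domain points the two functions coincide.
verdict: equivalent


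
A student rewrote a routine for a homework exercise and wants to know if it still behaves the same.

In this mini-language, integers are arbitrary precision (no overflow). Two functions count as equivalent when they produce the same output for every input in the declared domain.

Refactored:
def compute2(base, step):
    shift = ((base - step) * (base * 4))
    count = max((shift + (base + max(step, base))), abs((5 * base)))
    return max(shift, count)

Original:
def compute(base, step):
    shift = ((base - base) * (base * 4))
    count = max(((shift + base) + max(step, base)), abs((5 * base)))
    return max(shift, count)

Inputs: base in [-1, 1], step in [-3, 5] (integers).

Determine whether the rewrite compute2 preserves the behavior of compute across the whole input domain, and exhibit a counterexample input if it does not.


At base=-1, step=1: compute gives 5, compute2 gives 8.
verdict: not equivalent; witness: base=-1, step=1


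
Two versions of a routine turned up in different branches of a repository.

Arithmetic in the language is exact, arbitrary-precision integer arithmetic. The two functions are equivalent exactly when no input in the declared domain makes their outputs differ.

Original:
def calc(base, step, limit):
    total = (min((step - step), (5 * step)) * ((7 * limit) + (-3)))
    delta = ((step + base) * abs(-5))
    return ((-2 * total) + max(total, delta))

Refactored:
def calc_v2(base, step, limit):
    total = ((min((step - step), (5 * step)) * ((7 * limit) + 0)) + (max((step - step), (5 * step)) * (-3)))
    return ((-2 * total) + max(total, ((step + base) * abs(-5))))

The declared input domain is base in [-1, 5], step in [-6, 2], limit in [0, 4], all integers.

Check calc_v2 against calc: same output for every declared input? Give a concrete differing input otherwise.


The rewrite breaks on base=-1, step=-6, limit=0, where the results are -90 and 0.
calc: total := 90 | delta := -35 | result -90
calc_v2: total := 0 | result 0
verdict: not equivalent; witness: base=-1, step=-6, limit=0


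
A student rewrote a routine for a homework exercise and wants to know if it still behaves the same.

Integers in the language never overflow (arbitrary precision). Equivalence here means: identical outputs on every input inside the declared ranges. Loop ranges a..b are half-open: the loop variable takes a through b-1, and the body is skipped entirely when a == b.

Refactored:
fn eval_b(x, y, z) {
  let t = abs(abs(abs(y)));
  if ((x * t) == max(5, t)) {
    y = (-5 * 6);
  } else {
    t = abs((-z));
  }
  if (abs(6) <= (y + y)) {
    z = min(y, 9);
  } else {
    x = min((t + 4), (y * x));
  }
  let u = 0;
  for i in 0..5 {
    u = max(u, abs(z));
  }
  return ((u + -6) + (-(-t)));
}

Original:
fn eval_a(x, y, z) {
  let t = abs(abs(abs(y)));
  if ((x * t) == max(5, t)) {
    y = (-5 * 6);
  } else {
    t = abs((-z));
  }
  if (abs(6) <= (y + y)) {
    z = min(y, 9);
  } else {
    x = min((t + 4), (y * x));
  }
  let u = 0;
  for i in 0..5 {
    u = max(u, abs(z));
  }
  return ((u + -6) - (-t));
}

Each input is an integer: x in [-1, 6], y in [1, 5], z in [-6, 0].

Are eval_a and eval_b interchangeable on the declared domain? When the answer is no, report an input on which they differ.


This is a faithful refactor — arithmetic usage differs, but the computed results match everywhere.
Spot check at x=3, y=3, z=-3 — eval_a: t becomes 3; next ((x * t) == max(5, t)) evaluates to false; next t becomes 3; next (abs(6) <= (y + y)) evaluates to true; next z becomes 3; next u becomes 0; next at i=0:; next u becomes 3; next at i=1:; next u becomes 3; next at i=2:; next u becomes 3; next at i=3:; next u becomes 3; next at i=4:; next u becomes 3; next final value 0. eval_b: t becomes 3; next ((x * t) == max(5, t)) evaluates to false; next t becomes 3; next (abs(6) <= (y + y)) evaluates to true; next z becomes 3; next u becomes 0; next at i=0:; next u becomes 3; next at i=1:; next u becomes 3; next at i=2:; next u becomes 3; next at i=3:; next u becomes 3; next at i=4:; next u becomes 3; next final value 0. Both give 0.
An exhaustive pass over the 280 declared inputs shows identical outputs.
verdict: equivalent


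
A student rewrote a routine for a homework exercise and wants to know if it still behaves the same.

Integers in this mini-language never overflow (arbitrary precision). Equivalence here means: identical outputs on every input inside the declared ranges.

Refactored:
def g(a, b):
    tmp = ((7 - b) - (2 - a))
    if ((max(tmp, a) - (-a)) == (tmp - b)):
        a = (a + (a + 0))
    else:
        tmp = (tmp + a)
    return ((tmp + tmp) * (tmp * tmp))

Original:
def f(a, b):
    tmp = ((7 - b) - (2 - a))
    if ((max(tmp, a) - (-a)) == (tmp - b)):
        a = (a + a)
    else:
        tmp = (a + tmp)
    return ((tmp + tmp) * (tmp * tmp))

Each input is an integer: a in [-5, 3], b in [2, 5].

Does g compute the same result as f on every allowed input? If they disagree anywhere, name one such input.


Side by side, the visible changes include: arithmetic usage differs; and constant usage differs.
One worked example (a=1, b=2) — f: tmp = 4; ((max(tmp, a) - (-a)) == (tmp - b)) -> false; tmp = 5; return 250; g: tmp = 4; ((max(tmp, a) - (-a)) == (tmp - b)) -> false; tmp = 5; return 250; agreement on 250.
An exhaustive pass over the 36 declared inputs shows identical outputs.
verdict: equivalent


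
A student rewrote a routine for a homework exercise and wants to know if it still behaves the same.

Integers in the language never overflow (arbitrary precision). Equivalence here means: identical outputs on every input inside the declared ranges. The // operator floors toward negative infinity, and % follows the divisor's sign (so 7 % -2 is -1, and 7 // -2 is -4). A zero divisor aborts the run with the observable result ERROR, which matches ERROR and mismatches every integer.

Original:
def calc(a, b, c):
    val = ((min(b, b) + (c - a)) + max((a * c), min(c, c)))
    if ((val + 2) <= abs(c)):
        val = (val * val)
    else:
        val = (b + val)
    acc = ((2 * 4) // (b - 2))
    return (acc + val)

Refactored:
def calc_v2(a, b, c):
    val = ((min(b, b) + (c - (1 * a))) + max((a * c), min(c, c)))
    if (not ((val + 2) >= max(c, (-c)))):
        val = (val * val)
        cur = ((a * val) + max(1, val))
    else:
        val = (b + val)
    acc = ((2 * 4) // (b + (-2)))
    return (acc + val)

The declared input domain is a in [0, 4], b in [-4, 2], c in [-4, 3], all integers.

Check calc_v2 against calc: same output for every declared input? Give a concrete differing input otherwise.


The rewrite breaks on a=0, b=-4, c=2, where the results are -2 and -6.
calc: val = 0; ((val + 2) <= abs(c)) -> true; val = 0; acc = -2; return -2
calc_v2: val = 0; (not ((val + 2) >= max(c, (-c)))) -> false; val = -4; acc = -2; return -6
verdict: not equivalent; witness: a=0, b=-4, c=2


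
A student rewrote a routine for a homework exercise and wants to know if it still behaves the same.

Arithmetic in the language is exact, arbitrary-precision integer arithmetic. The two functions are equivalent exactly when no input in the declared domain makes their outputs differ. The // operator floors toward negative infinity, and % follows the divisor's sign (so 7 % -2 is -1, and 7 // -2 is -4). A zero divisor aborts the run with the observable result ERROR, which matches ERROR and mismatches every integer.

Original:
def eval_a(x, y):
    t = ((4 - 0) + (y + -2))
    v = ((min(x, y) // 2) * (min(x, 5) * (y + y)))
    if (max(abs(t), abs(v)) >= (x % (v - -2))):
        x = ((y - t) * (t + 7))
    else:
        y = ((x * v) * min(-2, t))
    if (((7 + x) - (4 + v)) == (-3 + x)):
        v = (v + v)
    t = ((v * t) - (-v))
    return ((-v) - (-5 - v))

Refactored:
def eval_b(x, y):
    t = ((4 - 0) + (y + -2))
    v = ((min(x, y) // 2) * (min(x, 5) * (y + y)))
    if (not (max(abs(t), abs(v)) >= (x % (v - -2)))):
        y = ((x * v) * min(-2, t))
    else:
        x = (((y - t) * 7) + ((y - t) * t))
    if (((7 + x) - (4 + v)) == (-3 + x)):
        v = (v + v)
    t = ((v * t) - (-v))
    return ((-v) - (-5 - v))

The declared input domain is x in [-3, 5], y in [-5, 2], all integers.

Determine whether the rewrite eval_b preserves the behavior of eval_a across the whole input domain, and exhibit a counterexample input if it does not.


Although boolean connective usage differs; also arithmetic usage differs, 72/72 inputs agree.
verdict: equivalent


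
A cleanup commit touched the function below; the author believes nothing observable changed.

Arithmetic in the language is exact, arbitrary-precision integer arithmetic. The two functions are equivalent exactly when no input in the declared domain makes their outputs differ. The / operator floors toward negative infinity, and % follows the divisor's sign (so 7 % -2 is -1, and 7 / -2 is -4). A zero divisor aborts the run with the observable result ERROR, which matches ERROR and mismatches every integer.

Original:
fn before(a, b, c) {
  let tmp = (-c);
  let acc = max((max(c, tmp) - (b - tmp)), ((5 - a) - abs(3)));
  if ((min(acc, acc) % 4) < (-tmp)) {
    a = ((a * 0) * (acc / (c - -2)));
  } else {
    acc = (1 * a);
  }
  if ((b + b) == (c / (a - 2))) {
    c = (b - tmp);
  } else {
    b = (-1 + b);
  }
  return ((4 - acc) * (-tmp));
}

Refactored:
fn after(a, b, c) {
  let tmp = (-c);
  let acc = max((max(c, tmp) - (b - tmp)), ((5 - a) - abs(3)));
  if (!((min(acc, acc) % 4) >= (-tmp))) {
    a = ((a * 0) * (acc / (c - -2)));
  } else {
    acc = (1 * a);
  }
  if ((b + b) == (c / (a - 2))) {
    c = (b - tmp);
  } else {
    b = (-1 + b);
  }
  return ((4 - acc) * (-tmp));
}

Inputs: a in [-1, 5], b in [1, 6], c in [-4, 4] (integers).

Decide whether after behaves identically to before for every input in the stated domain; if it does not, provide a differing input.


Side by side, the visible changes include: boolean connective usage differs; comparison usage differs.
As a probe, take a=-1, b=5, c=-2: before runs tmp = 2; acc = 3; ((min(acc, acc) % 4) < (-tmp)) -> false; acc = -1; ((b + b) == (c / (a - 2))) -> false; b = 4; return -10; after runs tmp = 2; acc = 3; (!((min(acc, acc) % 4) >= (-tmp))) -> false; acc = -1; ((b + b) == (c / (a - 2))) -> false; b = 4; return -10; both end at -10.
Every one of the 378 inputs gives matching results.
verdict: equivalent


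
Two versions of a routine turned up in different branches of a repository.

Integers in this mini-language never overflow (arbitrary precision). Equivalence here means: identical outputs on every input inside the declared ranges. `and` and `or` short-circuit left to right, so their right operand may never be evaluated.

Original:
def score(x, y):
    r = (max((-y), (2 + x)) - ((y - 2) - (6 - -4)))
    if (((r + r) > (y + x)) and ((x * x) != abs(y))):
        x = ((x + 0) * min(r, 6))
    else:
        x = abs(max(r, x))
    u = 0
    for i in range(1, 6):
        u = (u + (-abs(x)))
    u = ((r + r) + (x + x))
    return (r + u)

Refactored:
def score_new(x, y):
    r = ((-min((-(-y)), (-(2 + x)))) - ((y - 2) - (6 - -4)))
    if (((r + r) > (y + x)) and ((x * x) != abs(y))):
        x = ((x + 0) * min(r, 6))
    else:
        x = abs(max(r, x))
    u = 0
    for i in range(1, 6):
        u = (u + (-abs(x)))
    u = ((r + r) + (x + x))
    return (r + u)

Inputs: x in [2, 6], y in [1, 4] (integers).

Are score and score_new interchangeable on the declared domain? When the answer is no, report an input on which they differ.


Behavior is preserved: although min/max/abs usage differs, the outputs never diverge.
Spot check at x=6, y=1 — score: r=19, then (((r + r) > (y + x)) and ((x * x) != abs(y))) is true, then x=36, then u=0, then (i=1), then u=-36, then (i=2), then u=-72, then (i=3), then u=-108, then (i=4), then u=-144, then (i=5), then u=-180, then u=110, then returns 129. score_new: r=19, then (((r + r) > (y + x)) and ((x * x) != abs(y))) is true, then x=36, then u=0, then (i=1), then u=-36, then (i=2), then u=-72, then (i=3), then u=-108, then (i=4), then u=-144, then (i=5), then u=-180, then u=110, then returns 129. Both give 129.
Sweeping the whole domain (20 inputs) finds no disagreement.
verdict: equivalent


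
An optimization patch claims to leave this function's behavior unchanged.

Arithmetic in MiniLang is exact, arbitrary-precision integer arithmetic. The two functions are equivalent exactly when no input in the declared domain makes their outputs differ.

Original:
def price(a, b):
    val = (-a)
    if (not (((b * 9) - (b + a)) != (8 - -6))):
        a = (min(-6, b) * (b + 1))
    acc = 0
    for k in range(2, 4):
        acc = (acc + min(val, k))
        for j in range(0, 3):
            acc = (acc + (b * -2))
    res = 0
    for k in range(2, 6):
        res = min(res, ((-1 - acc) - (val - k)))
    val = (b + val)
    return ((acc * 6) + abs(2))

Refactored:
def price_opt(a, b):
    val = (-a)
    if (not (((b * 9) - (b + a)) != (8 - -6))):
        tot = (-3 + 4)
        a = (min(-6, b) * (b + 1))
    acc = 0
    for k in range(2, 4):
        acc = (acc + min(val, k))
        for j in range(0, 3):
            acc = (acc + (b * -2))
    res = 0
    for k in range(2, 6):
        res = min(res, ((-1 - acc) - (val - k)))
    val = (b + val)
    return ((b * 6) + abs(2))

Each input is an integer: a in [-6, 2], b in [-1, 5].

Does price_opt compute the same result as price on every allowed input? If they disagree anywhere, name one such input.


These are not equivalent — on a=-6, b=-1 the outputs split (104 vs -4).
price: val := 6 | (not (((b * 9) - (b + a)) != (8 - -6))): false | acc := 0 | iter k=2: | acc := 2 | iter j=0: | acc := 4 | iter j=1: | acc := 6 | iter j=2: | acc := 8 | iter k=3: | acc := 11 | iter j=0: | acc := 13 | iter j=1: | acc := 15 | iter j=2: | acc := 17 | res := 0 | iter k=2: | res := -22 | iter k=3: | res := -22 | iter k=4: | res := -22 | iter k=5: | res := -22 | val := 5 | result 104
price_opt: val := 6 | (not (((b * 9) - (b + a)) != (8 - -6))): false | acc := 0 | iter k=2: | acc := 2 | iter j=0: | acc := 4 | iter j=1: | acc := 6 | iter j=2: | acc := 8 | iter k=3: | acc := 11 | iter j=0: | acc := 13 | iter j=1: | acc := 15 | iter j=2: | acc := 17 | res := 0 | iter k=2: | res := -22 | iter k=3: | res := -22 | iter k=4: | res := -22 | iter k=5: | res := -22 | val := 5 | result -4
verdict: not equivalent; witness: a=-6, b=-1


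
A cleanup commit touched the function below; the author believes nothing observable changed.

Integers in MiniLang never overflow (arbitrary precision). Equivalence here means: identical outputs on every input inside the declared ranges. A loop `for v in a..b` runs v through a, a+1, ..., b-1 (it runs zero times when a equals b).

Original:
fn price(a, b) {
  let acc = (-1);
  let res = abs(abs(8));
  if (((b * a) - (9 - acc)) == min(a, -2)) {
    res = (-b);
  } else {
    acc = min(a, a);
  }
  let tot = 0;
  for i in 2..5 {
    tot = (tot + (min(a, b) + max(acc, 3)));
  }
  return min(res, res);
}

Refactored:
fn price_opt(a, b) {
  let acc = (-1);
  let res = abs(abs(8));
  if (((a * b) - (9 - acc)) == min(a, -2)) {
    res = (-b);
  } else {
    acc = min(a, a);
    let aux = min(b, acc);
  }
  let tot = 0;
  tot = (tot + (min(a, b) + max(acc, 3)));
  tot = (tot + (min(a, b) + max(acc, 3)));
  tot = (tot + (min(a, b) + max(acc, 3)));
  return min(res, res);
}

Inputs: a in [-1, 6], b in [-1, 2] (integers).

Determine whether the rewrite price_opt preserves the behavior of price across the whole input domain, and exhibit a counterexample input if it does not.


The two versions differ — the changes include statement counts differ, plus local variable names differ, plus min/max/abs usage differs, plus loop structure differs, plus arithmetic usage differs, plus constant usage differs.
As a probe, take a=4, b=0: price runs acc=-1, then res=8, then (((b * a) - (9 - acc)) == min(a, -2)) is false, then acc=4, then tot=0, then (i=2), then tot=4, then (i=3), then tot=8, then (i=4), then tot=12, then returns 8; price_opt runs acc=-1, then res=8, then (((a * b) - (9 - acc)) == min(a, -2)) is false, then acc=4, then aux=0, then tot=0, then tot=4, then tot=8, then tot=12, then returns 8; both end at 8.
An exhaustive pass over the 32 declared inputs shows identical outputs.
verdict: equivalent


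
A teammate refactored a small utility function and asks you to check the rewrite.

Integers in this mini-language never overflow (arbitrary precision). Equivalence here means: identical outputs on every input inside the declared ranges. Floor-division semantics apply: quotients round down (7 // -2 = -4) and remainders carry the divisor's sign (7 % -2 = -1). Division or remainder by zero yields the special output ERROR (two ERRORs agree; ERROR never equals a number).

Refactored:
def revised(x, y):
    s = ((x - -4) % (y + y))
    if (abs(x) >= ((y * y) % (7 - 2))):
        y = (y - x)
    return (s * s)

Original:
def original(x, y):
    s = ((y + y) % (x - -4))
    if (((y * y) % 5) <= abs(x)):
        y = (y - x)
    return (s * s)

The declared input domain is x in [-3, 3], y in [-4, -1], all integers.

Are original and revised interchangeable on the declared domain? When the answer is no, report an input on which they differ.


The rewrite breaks on x=-3, y=-4, where the results are 0 and 49.
original: s becomes 0; next (((y * y) % 5) <= abs(x)) evaluates to true; next y becomes -1; next final value 0
revised: s becomes -7; next (abs(x) >= ((y * y) % (7 - 2))) evaluates to true; next y becomes -1; next final value 49
verdict: not equivalent; witness: x=-3, y=-4


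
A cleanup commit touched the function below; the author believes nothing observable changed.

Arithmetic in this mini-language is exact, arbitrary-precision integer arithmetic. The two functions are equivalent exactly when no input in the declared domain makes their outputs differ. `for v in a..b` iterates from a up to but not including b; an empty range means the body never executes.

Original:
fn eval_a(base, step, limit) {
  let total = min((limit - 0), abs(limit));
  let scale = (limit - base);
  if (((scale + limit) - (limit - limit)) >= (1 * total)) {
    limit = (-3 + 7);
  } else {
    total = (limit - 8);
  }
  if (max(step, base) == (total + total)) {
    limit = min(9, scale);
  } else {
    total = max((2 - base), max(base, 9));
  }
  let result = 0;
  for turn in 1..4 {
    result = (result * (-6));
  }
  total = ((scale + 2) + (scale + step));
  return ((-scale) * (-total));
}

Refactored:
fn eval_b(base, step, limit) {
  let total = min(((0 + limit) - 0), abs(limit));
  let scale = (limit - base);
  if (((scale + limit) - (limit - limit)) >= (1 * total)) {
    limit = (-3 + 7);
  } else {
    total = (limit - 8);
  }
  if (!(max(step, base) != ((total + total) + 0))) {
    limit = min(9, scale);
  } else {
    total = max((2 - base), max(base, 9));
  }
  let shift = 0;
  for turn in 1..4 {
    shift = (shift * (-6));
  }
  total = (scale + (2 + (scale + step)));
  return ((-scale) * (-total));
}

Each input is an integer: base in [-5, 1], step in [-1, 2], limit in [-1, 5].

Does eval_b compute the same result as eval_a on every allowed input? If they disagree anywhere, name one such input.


Although boolean connective usage differs, plus constant usage differs, plus local variable names differ, plus arithmetic usage differs, plus comparison usage differs, 196/196 inputs agree.
verdict: equivalent


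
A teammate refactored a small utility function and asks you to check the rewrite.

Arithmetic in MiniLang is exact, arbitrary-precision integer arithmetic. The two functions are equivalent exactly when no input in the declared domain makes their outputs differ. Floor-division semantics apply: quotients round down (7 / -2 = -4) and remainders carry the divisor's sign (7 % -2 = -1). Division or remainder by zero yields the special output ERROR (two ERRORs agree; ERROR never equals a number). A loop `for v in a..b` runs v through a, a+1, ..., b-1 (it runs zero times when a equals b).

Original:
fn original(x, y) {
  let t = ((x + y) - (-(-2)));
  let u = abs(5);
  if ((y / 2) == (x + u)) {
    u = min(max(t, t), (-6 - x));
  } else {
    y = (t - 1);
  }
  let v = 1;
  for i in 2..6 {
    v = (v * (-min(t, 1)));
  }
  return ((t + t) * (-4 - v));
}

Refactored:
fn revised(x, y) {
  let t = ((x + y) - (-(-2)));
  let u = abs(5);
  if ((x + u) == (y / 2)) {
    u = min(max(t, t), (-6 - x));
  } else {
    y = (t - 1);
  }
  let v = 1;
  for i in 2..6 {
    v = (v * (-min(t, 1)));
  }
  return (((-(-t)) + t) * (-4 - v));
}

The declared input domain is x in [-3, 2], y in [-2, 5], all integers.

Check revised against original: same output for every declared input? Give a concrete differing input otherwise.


Differences: same computation, different form — yet all 48 inputs agree.
verdict: equivalent


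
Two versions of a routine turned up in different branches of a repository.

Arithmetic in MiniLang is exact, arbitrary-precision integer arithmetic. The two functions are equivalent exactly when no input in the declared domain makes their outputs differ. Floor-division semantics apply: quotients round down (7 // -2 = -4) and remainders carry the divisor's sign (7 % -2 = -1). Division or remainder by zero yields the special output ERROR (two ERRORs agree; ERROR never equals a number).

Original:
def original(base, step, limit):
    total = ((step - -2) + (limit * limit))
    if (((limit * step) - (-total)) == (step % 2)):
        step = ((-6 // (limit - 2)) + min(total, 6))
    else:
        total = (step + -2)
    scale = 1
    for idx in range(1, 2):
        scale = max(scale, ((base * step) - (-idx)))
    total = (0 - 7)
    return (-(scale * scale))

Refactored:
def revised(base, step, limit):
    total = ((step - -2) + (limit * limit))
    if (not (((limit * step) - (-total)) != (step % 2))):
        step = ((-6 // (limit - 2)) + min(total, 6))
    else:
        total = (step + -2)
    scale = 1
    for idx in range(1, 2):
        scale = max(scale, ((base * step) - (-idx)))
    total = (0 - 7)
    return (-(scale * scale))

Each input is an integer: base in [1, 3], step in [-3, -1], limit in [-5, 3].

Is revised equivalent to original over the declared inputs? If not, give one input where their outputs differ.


Comparing the listings, the differences include: comparison usage differs, plus boolean connective usage differs.
Tracing base=3, step=-2, limit=2: original: total=4, then (((limit * step) - (-total)) == (step % 2)) is true, then a zero divisor aborts: ERROR | revised: total=4, then (not (((limit * step) - (-total)) != (step % 2))) is true, then a zero divisor aborts: ERROR — matching result ERROR.
An exhaustive pass over the 81 declared inputs shows identical outputs.
verdict: equivalent


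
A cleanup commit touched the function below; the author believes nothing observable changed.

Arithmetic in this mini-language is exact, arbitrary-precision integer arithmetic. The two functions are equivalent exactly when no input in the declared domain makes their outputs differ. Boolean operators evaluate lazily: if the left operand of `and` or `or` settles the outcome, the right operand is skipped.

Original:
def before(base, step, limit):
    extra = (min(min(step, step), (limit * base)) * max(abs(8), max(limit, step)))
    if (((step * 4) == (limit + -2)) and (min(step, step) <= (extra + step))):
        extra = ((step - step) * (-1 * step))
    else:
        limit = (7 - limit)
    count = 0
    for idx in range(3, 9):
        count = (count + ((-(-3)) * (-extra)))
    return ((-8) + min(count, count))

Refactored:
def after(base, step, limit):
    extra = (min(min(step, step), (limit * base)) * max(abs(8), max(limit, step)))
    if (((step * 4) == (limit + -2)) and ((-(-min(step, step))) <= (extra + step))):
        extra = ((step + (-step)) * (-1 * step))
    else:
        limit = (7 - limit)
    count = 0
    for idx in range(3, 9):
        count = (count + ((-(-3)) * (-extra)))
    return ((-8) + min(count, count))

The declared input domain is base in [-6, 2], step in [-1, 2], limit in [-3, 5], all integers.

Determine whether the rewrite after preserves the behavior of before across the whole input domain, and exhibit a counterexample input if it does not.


Side by side, the visible changes include: arithmetic usage differs.
One worked example (base=-5, step=-1, limit=4) — before: extra becomes -160; next (((step * 4) == (limit + -2)) and (min(step, step) <= (extra + step))) evaluates to false; next limit becomes 3; next count becomes 0; next at idx=3:; next count becomes 480; next at idx=4:; next count becomes 960; next at idx=5:; next count becomes 1440; next at idx=6:; next count becomes 1920; next at idx=7:; next count becomes 2400; next at idx=8:; next count becomes 2880; next final value 2872; after: extra becomes -160; next (((step * 4) == (limit + -2)) and ((-(-min(step, step))) <= (extra + step))) evaluates to false; next limit becomes 3; next count becomes 0; next at idx=3:; next count becomes 480; next at idx=4:; next count becomes 960; next at idx=5:; next count becomes 1440; next at idx=6:; next count becomes 1920; next at idx=7:; next count becomes 2400; next at idx=8:; next count becomes 2880; next final value 2872; agreement on 2872.
Across all 324 domain points the two functions coincide.
verdict: equivalent


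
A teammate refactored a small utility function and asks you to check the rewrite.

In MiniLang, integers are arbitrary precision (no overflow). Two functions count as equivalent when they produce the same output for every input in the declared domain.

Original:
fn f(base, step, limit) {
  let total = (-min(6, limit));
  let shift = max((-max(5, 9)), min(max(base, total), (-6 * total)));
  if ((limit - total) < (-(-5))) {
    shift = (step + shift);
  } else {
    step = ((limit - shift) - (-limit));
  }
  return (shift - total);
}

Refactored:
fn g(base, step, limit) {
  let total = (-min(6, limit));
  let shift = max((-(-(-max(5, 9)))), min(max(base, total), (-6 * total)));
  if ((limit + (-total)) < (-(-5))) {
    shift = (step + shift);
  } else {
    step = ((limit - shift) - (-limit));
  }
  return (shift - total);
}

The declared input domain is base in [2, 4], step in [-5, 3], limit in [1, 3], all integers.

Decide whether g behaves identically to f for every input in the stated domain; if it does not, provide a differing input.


This is a faithful refactor — arithmetic usage differs, but the computed results match everywhere.
Spot check at base=2, step=-1, limit=3 — f: total=-3, then shift=2, then ((limit - total) < (-(-5))) is false, then step=4, then returns 5. g: total=-3, then shift=2, then ((limit + (-total)) < (-(-5))) is false, then step=4, then returns 5. Both give 5.
Checked all 81 inputs in the declared domain: the outputs agree on every one.
verdict: equivalent


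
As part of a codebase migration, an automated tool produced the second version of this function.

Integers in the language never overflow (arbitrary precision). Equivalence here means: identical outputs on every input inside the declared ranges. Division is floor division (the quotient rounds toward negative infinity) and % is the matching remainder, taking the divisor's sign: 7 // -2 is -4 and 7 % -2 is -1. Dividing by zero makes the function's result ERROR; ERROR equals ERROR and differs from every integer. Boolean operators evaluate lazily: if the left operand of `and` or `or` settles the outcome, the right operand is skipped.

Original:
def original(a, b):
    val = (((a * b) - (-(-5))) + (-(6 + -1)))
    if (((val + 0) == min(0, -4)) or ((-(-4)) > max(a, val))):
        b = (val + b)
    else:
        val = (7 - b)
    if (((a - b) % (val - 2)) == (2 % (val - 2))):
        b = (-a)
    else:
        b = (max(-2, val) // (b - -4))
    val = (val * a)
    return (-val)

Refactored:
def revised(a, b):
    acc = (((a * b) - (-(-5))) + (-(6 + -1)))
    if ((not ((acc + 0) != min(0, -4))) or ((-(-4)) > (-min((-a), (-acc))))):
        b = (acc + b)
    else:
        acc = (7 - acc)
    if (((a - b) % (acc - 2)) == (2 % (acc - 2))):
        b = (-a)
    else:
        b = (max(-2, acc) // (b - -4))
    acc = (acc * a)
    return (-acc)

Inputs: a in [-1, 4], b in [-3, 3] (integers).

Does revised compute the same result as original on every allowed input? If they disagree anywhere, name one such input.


Run the pair on a=4, b=-3.
original: val=-22, then (((val + 0) == min(0, -4)) or ((-(-4)) > max(a, val))) is false, then val=10, then (((a - b) % (val - 2)) == (2 % (val - 2))) is false, then b=10, then val=40, then returns -40
revised: acc=-22, then ((not ((acc + 0) != min(0, -4))) or ((-(-4)) > (-min((-a), (-acc))))) is false, then acc=29, then (((a - b) % (acc - 2)) == (2 % (acc - 2))) is false, then b=29, then acc=116, then returns -116
-40 != -116, so the rewrite changes behavior.
verdict: not equivalent; witness: a=4, b=-3
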